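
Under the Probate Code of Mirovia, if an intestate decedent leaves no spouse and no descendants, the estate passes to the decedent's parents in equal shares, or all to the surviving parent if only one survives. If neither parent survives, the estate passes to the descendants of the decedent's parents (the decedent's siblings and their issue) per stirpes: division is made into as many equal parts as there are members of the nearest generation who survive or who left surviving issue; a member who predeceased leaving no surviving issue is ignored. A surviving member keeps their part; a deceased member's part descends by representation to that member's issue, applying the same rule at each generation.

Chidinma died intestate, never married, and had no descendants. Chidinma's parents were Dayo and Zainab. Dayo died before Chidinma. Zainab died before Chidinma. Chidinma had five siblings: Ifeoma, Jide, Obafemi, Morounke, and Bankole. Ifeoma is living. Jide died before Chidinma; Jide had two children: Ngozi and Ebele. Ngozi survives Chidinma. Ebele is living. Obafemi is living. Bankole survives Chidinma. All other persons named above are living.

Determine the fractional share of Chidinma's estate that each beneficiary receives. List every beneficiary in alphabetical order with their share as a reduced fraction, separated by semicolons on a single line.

Neither parent survives and there are no descendants, so the estate passes to Chidinma's siblings and their issue per stirpes.
The estate is divided into 5 equal shares of 1/5 among Ifeoma, Jide, Obafemi, Morounke, Bankole.
Ifeoma is living and takes 1/5.
Jide predeceased; the 1/5 allotted to Jide's branch passes to Jide's issue by representation.
The 1/5 is divided into 2 equal shares of 1/10 among Ngozi, Ebele.
Ngozi is living and takes 1/10.
Ebele is living and takes 1/10.
Obafemi is living and takes 1/5.
Morounke is living and takes 1/5.
Bankole is living and takes 1/5.

Bankole 1/5; Ebele 1/10; Ifeoma 1/5; Morounke 1/5; Ngozi 1/10; Obafemi 1/5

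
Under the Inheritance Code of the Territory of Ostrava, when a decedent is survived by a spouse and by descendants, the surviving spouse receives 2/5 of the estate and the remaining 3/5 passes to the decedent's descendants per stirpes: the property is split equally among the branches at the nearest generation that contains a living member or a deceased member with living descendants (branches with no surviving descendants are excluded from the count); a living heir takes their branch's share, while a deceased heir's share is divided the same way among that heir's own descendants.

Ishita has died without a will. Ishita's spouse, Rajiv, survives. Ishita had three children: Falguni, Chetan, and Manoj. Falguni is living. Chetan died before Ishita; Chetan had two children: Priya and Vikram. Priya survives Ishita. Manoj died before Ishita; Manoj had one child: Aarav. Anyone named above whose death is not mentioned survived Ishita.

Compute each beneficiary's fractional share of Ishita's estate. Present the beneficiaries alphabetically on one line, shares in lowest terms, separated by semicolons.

Aarav 1/5; Falguni 1/5; Priya 1/10; Rajiv 2/5; Vikram 1/10

Rajiv, as surviving spouse, takes 2/5.
The remaining 3/5 passes to Ishita's descendants per stirpes.
The 3/5 is divided into 3 equal shares of 1/5 among Falguni, Chetan, Manoj.
Falguni is living and takes 1/5.
Chetan predeceased; the 1/5 allotted to Chetan's branch passes to Chetan's issue by representation.
The 1/5 is divided into 2 equal shares of 1/10 among Priya, Vikram.
Priya is living and takes 1/10.
Vikram is living and takes 1/10.
Manoj predeceased; the 1/5 allotted to Manoj's branch passes to Manoj's issue by representation.
Aarav is the sole taker at this level and receives the full 1/5.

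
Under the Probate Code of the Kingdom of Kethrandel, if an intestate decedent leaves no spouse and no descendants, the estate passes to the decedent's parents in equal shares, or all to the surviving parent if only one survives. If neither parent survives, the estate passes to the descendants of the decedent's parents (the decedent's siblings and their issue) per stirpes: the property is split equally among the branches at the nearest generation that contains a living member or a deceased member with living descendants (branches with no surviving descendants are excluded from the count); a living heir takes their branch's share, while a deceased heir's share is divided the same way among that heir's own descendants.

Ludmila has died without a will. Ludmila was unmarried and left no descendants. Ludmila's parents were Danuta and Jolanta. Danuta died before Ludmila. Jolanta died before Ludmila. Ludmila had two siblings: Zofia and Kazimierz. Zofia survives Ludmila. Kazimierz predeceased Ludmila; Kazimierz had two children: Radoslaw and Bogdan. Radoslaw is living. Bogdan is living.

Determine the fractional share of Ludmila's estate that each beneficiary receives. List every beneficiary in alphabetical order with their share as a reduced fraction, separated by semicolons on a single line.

Bogdan 1/4; Radoslaw 1/4; Zofia 1/2

Neither parent survives and there are no descendants, so the estate passes to Ludmila's siblings and their issue per stirpes.
The estate is divided into 2 equal shares of 1/2 among Zofia, Kazimierz.
Zofia is living and takes 1/2.
Kazimierz predeceased; the 1/2 allotted to Kazimierz's branch passes to Kazimierz's issue by representation.
The 1/2 is divided into 2 equal shares of 1/4 among Radoslaw, Bogdan.
Radoslaw is living and takes 1/4.
Bogdan is living and takes 1/4.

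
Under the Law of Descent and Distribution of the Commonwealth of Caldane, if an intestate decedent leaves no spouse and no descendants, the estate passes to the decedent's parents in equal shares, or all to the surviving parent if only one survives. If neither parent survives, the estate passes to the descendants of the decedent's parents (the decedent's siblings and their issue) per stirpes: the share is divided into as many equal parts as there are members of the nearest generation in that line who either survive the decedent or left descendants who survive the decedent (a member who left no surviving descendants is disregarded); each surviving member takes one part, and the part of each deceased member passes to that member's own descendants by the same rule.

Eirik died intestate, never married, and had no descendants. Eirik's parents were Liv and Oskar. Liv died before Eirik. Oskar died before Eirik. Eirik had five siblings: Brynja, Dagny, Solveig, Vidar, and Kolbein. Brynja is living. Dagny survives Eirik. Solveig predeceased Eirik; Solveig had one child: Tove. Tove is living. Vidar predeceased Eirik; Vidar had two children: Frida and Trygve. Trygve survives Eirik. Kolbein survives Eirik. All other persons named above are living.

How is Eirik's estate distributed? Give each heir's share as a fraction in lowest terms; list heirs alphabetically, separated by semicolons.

Neither parent survives and there are no descendants, so the estate passes to Eirik's siblings and their issue per stirpes.
The estate is divided into 5 equal shares of 1/5 among Brynja, Dagny, Solveig, Vidar, Kolbein.
Brynja is living and takes 1/5.
Dagny is living and takes 1/5.
Solveig predeceased; the 1/5 allotted to Solveig's branch passes to Solveig's issue by representation.
Tove is the sole taker at this level and receives the full 1/5.
Vidar predeceased; the 1/5 allotted to Vidar's branch passes to Vidar's issue by representation.
The 1/5 is divided into 2 equal shares of 1/10 among Frida, Trygve.
Frida is living and takes 1/10.
Trygve is living and takes 1/10.
Kolbein is living and takes 1/5.

Brynja 1/5; Dagny 1/5; Frida 1/10; Kolbein 1/5; Tove 1/5; Trygve 1/10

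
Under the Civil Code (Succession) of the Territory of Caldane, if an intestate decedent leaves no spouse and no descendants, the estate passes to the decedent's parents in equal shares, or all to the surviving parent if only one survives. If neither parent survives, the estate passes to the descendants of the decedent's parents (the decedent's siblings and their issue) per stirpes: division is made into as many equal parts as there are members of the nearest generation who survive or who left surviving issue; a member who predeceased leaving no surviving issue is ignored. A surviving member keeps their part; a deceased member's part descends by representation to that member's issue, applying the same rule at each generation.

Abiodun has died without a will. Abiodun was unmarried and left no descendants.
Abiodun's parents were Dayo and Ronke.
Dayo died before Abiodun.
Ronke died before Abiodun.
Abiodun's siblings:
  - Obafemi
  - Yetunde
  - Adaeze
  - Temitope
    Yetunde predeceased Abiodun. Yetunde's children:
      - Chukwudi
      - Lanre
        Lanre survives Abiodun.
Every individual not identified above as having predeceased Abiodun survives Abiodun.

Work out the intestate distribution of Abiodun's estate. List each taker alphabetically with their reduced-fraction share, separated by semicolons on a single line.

Adaeze 1/4; Chukwudi 1/8; Lanre 1/8; Obafemi 1/4; Temitope 1/4

Neither parent survives and there are no descendants, so the estate passes to Abiodun's siblings and their issue per stirpes.
The estate is divided into 4 equal shares of 1/4 among Obafemi, Yetunde, Adaeze, Temitope.
Obafemi is living and takes 1/4.
Yetunde predeceased; the 1/4 allotted to Yetunde's branch passes to Yetunde's issue by representation.
The 1/4 is divided into 2 equal shares of 1/8 among Chukwudi, Lanre.
Chukwudi is living and takes 1/8.
Lanre is living and takes 1/8.
Adaeze is living and takes 1/4.
Temitope is living and takes 1/4.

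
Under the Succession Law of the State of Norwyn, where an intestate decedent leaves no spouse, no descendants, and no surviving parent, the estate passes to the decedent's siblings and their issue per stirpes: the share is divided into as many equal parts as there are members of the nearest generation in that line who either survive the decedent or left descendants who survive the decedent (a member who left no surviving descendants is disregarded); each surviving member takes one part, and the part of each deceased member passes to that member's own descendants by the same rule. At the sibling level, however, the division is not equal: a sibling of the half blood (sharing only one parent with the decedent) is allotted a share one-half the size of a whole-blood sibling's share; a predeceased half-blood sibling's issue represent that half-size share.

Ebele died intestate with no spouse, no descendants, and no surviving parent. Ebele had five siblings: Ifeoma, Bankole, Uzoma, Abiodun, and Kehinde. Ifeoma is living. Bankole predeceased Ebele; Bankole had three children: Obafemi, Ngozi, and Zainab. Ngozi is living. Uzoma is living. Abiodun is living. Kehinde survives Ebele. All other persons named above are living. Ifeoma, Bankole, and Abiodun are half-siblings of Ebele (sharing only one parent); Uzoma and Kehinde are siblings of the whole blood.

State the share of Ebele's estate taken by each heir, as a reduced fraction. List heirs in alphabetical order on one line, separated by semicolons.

No spouse, descendants, or parent survives, so the estate passes to Ebele's siblings per stirpes.
Half-blood siblings count for one-half the weight of whole-blood siblings at the initial division.
Dividing 1 in proportion to weights (total weight 7/2): Ifeoma (weight 1/2) → 1/7; Bankole (weight 1/2) → 1/7; Uzoma (weight 1) → 2/7; Abiodun (weight 1/2) → 1/7; Kehinde (weight 1) → 2/7.
Ifeoma is living and takes 1/7.
Bankole predeceased; the 1/7 allotted to Bankole's branch passes to Bankole's issue by representation.
The 1/7 is divided into 3 equal shares of 1/21 among Obafemi, Ngozi, Zainab.
Obafemi is living and takes 1/21.
Ngozi is living and takes 1/21.
Zainab is living and takes 1/21.
Uzoma is living and takes 2/7.
Abiodun is living and takes 1/7.
Kehinde is living and takes 2/7.

Abiodun 1/7; Ifeoma 1/7; Kehinde 2/7; Ngozi 1/21; Obafemi 1/21; Uzoma 2/7; Zainab 1/21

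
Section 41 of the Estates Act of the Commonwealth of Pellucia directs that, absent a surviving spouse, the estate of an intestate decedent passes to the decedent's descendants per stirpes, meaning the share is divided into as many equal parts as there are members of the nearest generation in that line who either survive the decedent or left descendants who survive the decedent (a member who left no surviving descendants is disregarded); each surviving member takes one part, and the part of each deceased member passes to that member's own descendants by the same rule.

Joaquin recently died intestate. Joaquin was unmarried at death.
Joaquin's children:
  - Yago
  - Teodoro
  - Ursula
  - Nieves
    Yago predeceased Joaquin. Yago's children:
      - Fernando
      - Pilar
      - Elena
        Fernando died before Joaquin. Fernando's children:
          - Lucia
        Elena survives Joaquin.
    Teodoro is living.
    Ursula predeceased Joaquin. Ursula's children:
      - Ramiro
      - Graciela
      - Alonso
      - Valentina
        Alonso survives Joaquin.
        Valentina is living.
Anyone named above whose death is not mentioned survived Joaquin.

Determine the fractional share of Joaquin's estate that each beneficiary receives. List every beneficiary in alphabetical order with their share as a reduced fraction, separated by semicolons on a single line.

Alonso 1/16; Elena 1/12; Graciela 1/16; Lucia 1/12; Nieves 1/4; Pilar 1/12; Ramiro 1/16; Teodoro 1/4; Valentina 1/16

There is no surviving spouse, so the entire estate passes to Joaquin's descendants per stirpes.
The estate is divided into 4 equal shares of 1/4 among Yago, Teodoro, Ursula, Nieves.
Yago predeceased; the 1/4 allotted to Yago's branch passes to Yago's issue by representation.
The 1/4 is divided into 3 equal shares of 1/12 among Fernando, Pilar, Elena.
Fernando predeceased; the 1/12 allotted to Fernando's branch passes to Fernando's issue by representation.
Lucia is the sole taker at this level and receives the full 1/12.
Pilar is living and takes 1/12.
Elena is living and takes 1/12.
Teodoro is living and takes 1/4.
Ursula predeceased; the 1/4 allotted to Ursula's branch passes to Ursula's issue by representation.
The 1/4 is divided into 4 equal shares of 1/16 among Ramiro, Graciela, Alonso, Valentina.
Ramiro is living and takes 1/16.
Graciela is living and takes 1/16.
Alonso is living and takes 1/16.
Valentina is living and takes 1/16.
Nieves is living and takes 1/4.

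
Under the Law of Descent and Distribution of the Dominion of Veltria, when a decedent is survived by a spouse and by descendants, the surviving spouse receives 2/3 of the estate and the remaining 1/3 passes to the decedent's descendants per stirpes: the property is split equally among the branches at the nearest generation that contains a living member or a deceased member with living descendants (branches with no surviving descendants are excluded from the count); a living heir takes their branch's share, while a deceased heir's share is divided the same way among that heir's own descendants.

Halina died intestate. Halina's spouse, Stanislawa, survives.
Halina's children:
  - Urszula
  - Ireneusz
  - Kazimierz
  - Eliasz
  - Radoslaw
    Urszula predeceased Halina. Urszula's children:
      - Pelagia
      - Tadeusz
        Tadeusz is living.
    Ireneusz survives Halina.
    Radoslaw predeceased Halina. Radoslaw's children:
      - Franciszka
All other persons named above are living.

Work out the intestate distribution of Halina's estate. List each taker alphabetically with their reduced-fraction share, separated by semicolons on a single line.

Stanislawa, as surviving spouse, takes 2/3.
The remaining 1/3 passes to Halina's descendants per stirpes.
The 1/3 is divided into 5 equal shares of 1/15 among Urszula, Ireneusz, Kazimierz, Eliasz, Radoslaw.
Urszula predeceased; the 1/15 allotted to Urszula's branch passes to Urszula's issue by representation.
The 1/15 is divided into 2 equal shares of 1/30 among Pelagia, Tadeusz.
Pelagia is living and takes 1/30.
Tadeusz is living and takes 1/30.
Ireneusz is living and takes 1/15.
Kazimierz is living and takes 1/15.
Eliasz is living and takes 1/15.
Radoslaw predeceased; the 1/15 allotted to Radoslaw's branch passes to Radoslaw's issue by representation.
Franciszka is the sole taker at this level and receives the full 1/15.

Eliasz 1/15; Franciszka 1/15; Ireneusz 1/15; Kazimierz 1/15; Pelagia 1/30; Stanislawa 2/3; Tadeusz 1/30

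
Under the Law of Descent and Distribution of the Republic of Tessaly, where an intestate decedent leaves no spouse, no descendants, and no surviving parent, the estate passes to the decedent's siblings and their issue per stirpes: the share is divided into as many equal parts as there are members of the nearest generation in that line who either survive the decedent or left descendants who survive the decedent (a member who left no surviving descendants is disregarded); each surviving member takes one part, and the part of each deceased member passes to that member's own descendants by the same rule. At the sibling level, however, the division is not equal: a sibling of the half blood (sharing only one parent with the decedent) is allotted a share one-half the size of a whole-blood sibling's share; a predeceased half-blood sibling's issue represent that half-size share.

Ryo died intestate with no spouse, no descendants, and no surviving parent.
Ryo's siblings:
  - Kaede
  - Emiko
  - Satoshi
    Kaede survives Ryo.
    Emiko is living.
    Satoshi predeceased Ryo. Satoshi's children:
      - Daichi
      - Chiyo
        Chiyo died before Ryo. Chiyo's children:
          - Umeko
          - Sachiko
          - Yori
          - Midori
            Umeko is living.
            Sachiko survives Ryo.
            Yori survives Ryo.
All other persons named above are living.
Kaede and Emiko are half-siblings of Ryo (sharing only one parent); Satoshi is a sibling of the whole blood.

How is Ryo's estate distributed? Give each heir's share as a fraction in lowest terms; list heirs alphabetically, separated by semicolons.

No spouse, descendants, or parent survives, so the estate passes to Ryo's siblings per stirpes.
Half-blood siblings count for one-half the weight of whole-blood siblings at the initial division.
Dividing 1 in proportion to weights (total weight 2): Kaede (weight 1/2) → 1/4; Emiko (weight 1/2) → 1/4; Satoshi (weight 1) → 1/2.
Kaede is living and takes 1/4.
Emiko is living and takes 1/4.
Satoshi predeceased; the 1/2 allotted to Satoshi's branch passes to Satoshi's issue by representation.
The 1/2 is divided into 2 equal shares of 1/4 among Daichi, Chiyo.
Daichi is living and takes 1/4.
Chiyo predeceased; the 1/4 allotted to Chiyo's branch passes to Chiyo's issue by representation.
The 1/4 is divided into 4 equal shares of 1/16 among Umeko, Sachiko, Yori, Midori.
Umeko is living and takes 1/16.
Sachiko is living and takes 1/16.
Yori is living and takes 1/16.
Midori is living and takes 1/16.

Daichi 1/4; Emiko 1/4; Kaede 1/4; Midori 1/16; Sachiko 1/16; Umeko 1/16; Yori 1/16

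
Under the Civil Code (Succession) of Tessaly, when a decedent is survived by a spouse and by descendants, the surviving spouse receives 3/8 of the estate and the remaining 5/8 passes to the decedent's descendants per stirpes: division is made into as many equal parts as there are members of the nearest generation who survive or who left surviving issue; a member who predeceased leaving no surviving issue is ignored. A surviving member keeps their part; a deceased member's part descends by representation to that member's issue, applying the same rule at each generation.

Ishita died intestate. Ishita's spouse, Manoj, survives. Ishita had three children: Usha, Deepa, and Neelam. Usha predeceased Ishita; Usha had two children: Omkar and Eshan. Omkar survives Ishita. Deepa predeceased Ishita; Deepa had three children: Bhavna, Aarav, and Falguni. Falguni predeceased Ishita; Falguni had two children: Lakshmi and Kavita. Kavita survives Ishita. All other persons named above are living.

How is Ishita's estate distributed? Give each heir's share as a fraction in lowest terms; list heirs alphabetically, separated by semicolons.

Aarav 5/72; Bhavna 5/72; Eshan 5/48; Kavita 5/144; Lakshmi 5/144; Manoj 3/8; Neelam 5/24; Omkar 5/48

Manoj, as surviving spouse, takes 3/8.
The remaining 5/8 passes to Ishita's descendants per stirpes.
The 5/8 is divided into 3 equal shares of 5/24 among Usha, Deepa, Neelam.
Usha predeceased; the 5/24 allotted to Usha's branch passes to Usha's issue by representation.
The 5/24 is divided into 2 equal shares of 5/48 among Omkar, Eshan.
Omkar is living and takes 5/48.
Eshan is living and takes 5/48.
Deepa predeceased; the 5/24 allotted to Deepa's branch passes to Deepa's issue by representation.
The 5/24 is divided into 3 equal shares of 5/72 among Bhavna, Aarav, Falguni.
Bhavna is living and takes 5/72.
Aarav is living and takes 5/72.
Falguni predeceased; the 5/72 allotted to Falguni's branch passes to Falguni's issue by representation.
The 5/72 is divided into 2 equal shares of 5/144 among Lakshmi, Kavita.
Lakshmi is living and takes 5/144.
Kavita is living and takes 5/144.
Neelam is living and takes 5/24.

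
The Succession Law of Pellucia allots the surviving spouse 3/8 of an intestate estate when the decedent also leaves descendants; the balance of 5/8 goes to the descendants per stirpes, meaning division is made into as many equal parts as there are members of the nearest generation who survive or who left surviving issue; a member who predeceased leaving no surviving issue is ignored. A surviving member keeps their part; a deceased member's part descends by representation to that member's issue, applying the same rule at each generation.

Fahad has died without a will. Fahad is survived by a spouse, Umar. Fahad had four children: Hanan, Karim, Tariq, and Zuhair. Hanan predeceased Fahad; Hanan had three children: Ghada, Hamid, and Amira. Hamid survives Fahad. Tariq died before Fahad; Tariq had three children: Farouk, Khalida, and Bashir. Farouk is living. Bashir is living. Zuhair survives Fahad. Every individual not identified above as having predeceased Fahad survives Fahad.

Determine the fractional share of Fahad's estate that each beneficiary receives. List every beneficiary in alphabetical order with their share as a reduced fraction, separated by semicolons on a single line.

Umar, as surviving spouse, takes 3/8.
The remaining 5/8 passes to Fahad's descendants per stirpes.
The 5/8 is divided into 4 equal shares of 5/32 among Hanan, Karim, Tariq, Zuhair.
Hanan predeceased; the 5/32 allotted to Hanan's branch passes to Hanan's issue by representation.
The 5/32 is divided into 3 equal shares of 5/96 among Ghada, Hamid, Amira.
Ghada is living and takes 5/96.
Hamid is living and takes 5/96.
Amira is living and takes 5/96.
Karim is living and takes 5/32.
Tariq predeceased; the 5/32 allotted to Tariq's branch passes to Tariq's issue by representation.
The 5/32 is divided into 3 equal shares of 5/96 among Farouk, Khalida, Bashir.
Farouk is living and takes 5/96.
Khalida is living and takes 5/96.
Bashir is living and takes 5/96.
Zuhair is living and takes 5/32.

Amira 5/96; Bashir 5/96; Farouk 5/96; Ghada 5/96; Hamid 5/96; Karim 5/32; Khalida 5/96; Umar 3/8; Zuhair 5/32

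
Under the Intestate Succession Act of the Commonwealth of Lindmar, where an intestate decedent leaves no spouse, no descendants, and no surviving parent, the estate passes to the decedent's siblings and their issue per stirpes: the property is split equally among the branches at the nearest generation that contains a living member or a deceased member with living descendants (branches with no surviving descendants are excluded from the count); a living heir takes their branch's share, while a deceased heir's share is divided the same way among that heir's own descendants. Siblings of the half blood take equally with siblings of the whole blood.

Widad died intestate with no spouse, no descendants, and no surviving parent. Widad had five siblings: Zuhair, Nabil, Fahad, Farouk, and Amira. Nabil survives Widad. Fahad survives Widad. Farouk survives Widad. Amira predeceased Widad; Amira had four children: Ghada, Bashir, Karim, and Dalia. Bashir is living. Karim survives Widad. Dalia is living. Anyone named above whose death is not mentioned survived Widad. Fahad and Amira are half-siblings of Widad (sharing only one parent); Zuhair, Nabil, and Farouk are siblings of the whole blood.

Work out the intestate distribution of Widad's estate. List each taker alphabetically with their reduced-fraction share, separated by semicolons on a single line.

No spouse, descendants, or parent survives, so the estate passes to Widad's siblings per stirpes.
Half-blood and whole-blood siblings take equally under the stated rule.
The estate is divided into 5 equal shares of 1/5 among Zuhair, Nabil, Fahad, Farouk, Amira.
Zuhair is living and takes 1/5.
Nabil is living and takes 1/5.
Fahad is living and takes 1/5.
Farouk is living and takes 1/5.
Amira predeceased; the 1/5 allotted to Amira's branch passes to Amira's issue by representation.
The 1/5 is divided into 4 equal shares of 1/20 among Ghada, Bashir, Karim, Dalia.
Ghada is living and takes 1/20.
Bashir is living and takes 1/20.
Karim is living and takes 1/20.
Dalia is living and takes 1/20.

Bashir 1/20; Dalia 1/20; Fahad 1/5; Farouk 1/5; Ghada 1/20; Karim 1/20; Nabil 1/5; Zuhair 1/5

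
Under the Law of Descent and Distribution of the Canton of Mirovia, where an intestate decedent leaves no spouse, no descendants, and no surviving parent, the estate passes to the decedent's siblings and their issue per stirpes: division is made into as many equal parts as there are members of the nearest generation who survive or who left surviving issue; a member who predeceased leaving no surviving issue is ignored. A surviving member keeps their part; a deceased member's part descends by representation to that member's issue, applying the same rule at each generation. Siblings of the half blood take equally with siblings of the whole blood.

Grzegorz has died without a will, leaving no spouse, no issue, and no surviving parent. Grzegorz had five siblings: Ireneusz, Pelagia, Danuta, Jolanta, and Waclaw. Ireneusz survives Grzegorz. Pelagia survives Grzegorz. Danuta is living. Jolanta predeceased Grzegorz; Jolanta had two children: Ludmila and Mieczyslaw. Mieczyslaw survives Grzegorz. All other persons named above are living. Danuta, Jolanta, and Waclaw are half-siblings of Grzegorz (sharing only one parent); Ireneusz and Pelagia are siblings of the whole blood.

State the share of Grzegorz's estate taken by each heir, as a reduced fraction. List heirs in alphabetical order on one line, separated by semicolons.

Danuta 1/5; Ireneusz 1/5; Ludmila 1/10; Mieczyslaw 1/10; Pelagia 1/5; Waclaw 1/5

No spouse, descendants, or parent survives, so the estate passes to Grzegorz's siblings per stirpes.
Half-blood and whole-blood siblings take equally under the stated rule.
The estate is divided into 5 equal shares of 1/5 among Ireneusz, Pelagia, Danuta, Jolanta, Waclaw.
Ireneusz is living and takes 1/5.
Pelagia is living and takes 1/5.
Danuta is living and takes 1/5.
Jolanta predeceased; the 1/5 allotted to Jolanta's branch passes to Jolanta's issue by representation.
The 1/5 is divided into 2 equal shares of 1/10 among Ludmila, Mieczyslaw.
Ludmila is living and takes 1/10.
Mieczyslaw is living and takes 1/10.
Waclaw is living and takes 1/5.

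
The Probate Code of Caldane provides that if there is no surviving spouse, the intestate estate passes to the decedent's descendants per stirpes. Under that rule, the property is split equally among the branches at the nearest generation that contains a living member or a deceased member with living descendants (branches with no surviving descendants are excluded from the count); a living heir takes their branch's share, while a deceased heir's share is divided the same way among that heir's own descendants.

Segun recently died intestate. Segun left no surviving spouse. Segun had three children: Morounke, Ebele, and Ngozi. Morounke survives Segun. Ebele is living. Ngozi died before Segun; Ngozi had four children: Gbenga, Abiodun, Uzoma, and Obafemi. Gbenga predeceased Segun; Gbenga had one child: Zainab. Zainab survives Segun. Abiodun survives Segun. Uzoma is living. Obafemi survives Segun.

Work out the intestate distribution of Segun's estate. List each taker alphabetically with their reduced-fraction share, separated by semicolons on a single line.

There is no surviving spouse, so the entire estate passes to Segun's descendants per stirpes.
The estate is divided into 3 equal shares of 1/3 among Morounke, Ebele, Ngozi.
Morounke is living and takes 1/3.
Ebele is living and takes 1/3.
Ngozi predeceased; the 1/3 allotted to Ngozi's branch passes to Ngozi's issue by representation.
The 1/3 is divided into 4 equal shares of 1/12 among Gbenga, Abiodun, Uzoma, Obafemi.
Gbenga predeceased; the 1/12 allotted to Gbenga's branch passes to Gbenga's issue by representation.
Zainab is the sole taker at this level and receives the full 1/12.
Abiodun is living and takes 1/12.
Uzoma is living and takes 1/12.
Obafemi is living and takes 1/12.

Abiodun 1/12; Ebele 1/3; Morounke 1/3; Obafemi 1/12; Uzoma 1/12; Zainab 1/12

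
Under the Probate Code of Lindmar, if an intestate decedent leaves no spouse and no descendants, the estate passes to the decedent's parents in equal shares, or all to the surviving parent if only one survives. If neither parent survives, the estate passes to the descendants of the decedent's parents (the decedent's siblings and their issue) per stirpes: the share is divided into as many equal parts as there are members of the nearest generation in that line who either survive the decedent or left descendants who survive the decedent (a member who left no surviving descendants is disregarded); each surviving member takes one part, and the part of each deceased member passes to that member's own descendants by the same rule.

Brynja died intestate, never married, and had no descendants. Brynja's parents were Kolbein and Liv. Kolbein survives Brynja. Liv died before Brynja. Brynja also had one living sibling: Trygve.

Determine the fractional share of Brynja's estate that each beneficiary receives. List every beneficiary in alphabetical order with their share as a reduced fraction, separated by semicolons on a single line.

Kolbein 1

Only one parent, Kolbein, survives, so Kolbein takes the entire estate. The siblings take nothing because a surviving parent has priority.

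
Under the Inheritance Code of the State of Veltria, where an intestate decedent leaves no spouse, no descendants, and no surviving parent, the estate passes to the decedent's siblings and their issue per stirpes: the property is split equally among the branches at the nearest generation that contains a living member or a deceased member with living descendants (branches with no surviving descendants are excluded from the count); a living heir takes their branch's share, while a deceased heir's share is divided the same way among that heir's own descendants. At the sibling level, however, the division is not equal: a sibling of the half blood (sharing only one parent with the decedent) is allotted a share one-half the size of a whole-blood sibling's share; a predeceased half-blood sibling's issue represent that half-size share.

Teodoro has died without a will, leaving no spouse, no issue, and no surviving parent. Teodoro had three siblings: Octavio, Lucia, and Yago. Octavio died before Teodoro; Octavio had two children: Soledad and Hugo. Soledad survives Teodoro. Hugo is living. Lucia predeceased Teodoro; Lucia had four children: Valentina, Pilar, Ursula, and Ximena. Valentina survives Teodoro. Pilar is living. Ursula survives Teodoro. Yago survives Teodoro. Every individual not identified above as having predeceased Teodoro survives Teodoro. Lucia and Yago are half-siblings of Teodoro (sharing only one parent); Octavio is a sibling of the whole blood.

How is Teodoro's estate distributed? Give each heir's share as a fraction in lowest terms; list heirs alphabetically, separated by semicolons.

Hugo 1/4; Pilar 1/16; Soledad 1/4; Ursula 1/16; Valentina 1/16; Ximena 1/16; Yago 1/4

No spouse, descendants, or parent survives, so the estate passes to Teodoro's siblings per stirpes.
Half-blood siblings count for one-half the weight of whole-blood siblings at the initial division.
Dividing 1 in proportion to weights (total weight 2): Octavio (weight 1) → 1/2; Lucia (weight 1/2) → 1/4; Yago (weight 1/2) → 1/4.
Octavio predeceased; the 1/2 allotted to Octavio's branch passes to Octavio's issue by representation.
The 1/2 is divided into 2 equal shares of 1/4 among Soledad, Hugo.
Soledad is living and takes 1/4.
Hugo is living and takes 1/4.
Lucia predeceased; the 1/4 allotted to Lucia's branch passes to Lucia's issue by representation.
The 1/4 is divided into 4 equal shares of 1/16 among Valentina, Pilar, Ursula, Ximena.
Valentina is living and takes 1/16.
Pilar is living and takes 1/16.
Ursula is living and takes 1/16.
Ximena is living and takes 1/16.
Yago is living and takes 1/4.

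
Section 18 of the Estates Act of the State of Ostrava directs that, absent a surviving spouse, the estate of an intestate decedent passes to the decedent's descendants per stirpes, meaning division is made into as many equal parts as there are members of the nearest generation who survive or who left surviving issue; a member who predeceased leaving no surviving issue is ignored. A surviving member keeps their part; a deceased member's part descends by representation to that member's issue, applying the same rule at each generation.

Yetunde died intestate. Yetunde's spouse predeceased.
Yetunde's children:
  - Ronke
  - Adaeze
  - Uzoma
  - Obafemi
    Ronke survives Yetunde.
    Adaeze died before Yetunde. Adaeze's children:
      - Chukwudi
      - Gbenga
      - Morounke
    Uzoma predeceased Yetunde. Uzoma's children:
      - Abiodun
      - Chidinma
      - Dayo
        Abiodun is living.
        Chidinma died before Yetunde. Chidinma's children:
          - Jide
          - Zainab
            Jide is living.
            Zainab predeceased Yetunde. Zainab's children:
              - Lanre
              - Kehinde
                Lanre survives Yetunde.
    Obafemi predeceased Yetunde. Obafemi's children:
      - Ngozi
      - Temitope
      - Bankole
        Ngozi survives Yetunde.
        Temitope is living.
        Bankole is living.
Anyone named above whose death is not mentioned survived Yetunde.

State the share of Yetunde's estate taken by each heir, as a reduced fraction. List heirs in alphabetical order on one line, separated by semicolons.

Abiodun 1/12; Bankole 1/12; Chukwudi 1/12; Dayo 1/12; Gbenga 1/12; Jide 1/24; Kehinde 1/48; Lanre 1/48; Morounke 1/12; Ngozi 1/12; Ronke 1/4; Temitope 1/12

There is no surviving spouse, so the entire estate passes to Yetunde's descendants per stirpes.
The estate is divided into 4 equal shares of 1/4 among Ronke, Adaeze, Uzoma, Obafemi.
Ronke is living and takes 1/4.
Adaeze predeceased; the 1/4 allotted to Adaeze's branch passes to Adaeze's issue by representation.
The 1/4 is divided into 3 equal shares of 1/12 among Chukwudi, Gbenga, Morounke.
Chukwudi is living and takes 1/12.
Gbenga is living and takes 1/12.
Morounke is living and takes 1/12.
Uzoma predeceased; the 1/4 allotted to Uzoma's branch passes to Uzoma's issue by representation.
The 1/4 is divided into 3 equal shares of 1/12 among Abiodun, Chidinma, Dayo.
Abiodun is living and takes 1/12.
Chidinma predeceased; the 1/12 allotted to Chidinma's branch passes to Chidinma's issue by representation.
The 1/12 is divided into 2 equal shares of 1/24 among Jide, Zainab.
Jide is living and takes 1/24.
Zainab predeceased; the 1/24 allotted to Zainab's branch passes to Zainab's issue by representation.
The 1/24 is divided into 2 equal shares of 1/48 among Lanre, Kehinde.
Lanre is living and takes 1/48.
Kehinde is living and takes 1/48.
Dayo is living and takes 1/12.
Obafemi predeceased; the 1/4 allotted to Obafemi's branch passes to Obafemi's issue by representation.
The 1/4 is divided into 3 equal shares of 1/12 among Ngozi, Temitope, Bankole.
Ngozi is living and takes 1/12.
Temitope is living and takes 1/12.
Bankole is living and takes 1/12.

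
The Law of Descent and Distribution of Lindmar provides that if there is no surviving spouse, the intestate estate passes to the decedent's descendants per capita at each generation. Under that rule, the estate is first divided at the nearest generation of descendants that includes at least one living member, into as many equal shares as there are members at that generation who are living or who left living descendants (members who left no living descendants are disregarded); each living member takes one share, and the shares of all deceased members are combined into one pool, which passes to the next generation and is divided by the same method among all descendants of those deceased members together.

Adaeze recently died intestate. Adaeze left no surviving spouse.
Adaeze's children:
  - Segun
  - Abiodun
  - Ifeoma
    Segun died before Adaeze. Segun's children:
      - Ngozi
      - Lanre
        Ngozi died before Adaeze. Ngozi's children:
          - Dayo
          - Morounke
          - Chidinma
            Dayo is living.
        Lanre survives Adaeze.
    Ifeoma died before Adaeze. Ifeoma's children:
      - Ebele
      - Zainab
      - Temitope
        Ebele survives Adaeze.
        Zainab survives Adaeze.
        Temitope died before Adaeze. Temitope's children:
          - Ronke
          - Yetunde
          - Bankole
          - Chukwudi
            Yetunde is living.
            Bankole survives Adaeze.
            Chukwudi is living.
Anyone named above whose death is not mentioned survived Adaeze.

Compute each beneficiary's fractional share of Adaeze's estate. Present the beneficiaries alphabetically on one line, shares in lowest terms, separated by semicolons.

Abiodun 1/3; Bankole 4/105; Chidinma 4/105; Chukwudi 4/105; Dayo 4/105; Ebele 2/15; Lanre 2/15; Morounke 4/105; Ronke 4/105; Yetunde 4/105; Zainab 2/15

There is no surviving spouse, so the entire estate passes to Adaeze's descendants per capita at each generation.
At generation 1 (Segun, Abiodun, Ifeoma) there are 3 shares of (1)/3 = 1/3 each.
Living: Abiodun — each takes 1/3.
Deceased: Segun and Ifeoma. Their combined 2/3 is pooled and carried to generation 2.
At generation 2 (Ngozi, Lanre, Ebele, Zainab, Temitope) there are 5 shares of (2/3)/5 = 2/15 each.
Living: Lanre, Ebele, and Zainab — each takes 2/15.
Deceased: Ngozi and Temitope. Their combined 4/15 is pooled and carried to generation 3.
At generation 3 (Dayo, Morounke, Chidinma, Ronke, Yetunde, Bankole, Chukwudi) there are 7 shares of (4/15)/7 = 4/105 each.
Living: Dayo, Morounke, Chidinma, Ronke, Yetunde, Bankole, and Chukwudi — each takes 4/105.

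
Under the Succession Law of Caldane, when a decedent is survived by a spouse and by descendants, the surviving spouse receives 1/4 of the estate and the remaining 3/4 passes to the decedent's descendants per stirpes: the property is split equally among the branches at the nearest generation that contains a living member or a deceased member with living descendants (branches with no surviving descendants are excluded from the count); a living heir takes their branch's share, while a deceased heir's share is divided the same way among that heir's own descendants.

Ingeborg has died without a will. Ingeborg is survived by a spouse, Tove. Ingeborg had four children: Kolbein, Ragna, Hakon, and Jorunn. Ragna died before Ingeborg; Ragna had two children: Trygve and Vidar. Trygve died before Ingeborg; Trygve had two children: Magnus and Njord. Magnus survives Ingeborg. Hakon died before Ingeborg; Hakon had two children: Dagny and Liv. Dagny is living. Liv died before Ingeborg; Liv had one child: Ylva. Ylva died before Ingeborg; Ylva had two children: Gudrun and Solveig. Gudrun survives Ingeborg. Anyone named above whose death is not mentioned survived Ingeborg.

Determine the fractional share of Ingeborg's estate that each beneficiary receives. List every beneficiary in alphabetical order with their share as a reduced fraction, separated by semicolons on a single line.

Tove, as surviving spouse, takes 1/4.
The remaining 3/4 passes to Ingeborg's descendants per stirpes.
The 3/4 is divided into 4 equal shares of 3/16 among Kolbein, Ragna, Hakon, Jorunn.
Kolbein is living and takes 3/16.
Ragna predeceased; the 3/16 allotted to Ragna's branch passes to Ragna's issue by representation.
The 3/16 is divided into 2 equal shares of 3/32 among Trygve, Vidar.
Trygve predeceased; the 3/32 allotted to Trygve's branch passes to Trygve's issue by representation.
The 3/32 is divided into 2 equal shares of 3/64 among Magnus, Njord.
Magnus is living and takes 3/64.
Njord is living and takes 3/64.
Vidar is living and takes 3/32.
Hakon predeceased; the 3/16 allotted to Hakon's branch passes to Hakon's issue by representation.
The 3/16 is divided into 2 equal shares of 3/32 among Dagny, Liv.
Dagny is living and takes 3/32.
Liv predeceased; the 3/32 allotted to Liv's branch passes to Liv's issue by representation.
Ylva's line is the sole branch at this level, so the full 3/32 passes to Ylva's issue by representation.
The 3/32 is divided into 2 equal shares of 3/64 among Gudrun, Solveig.
Gudrun is living and takes 3/64.
Solveig is living and takes 3/64.
Jorunn is living and takes 3/16.

Dagny 3/32; Gudrun 3/64; Jorunn 3/16; Kolbein 3/16; Magnus 3/64; Njord 3/64; Solveig 3/64; Tove 1/4; Vidar 3/32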